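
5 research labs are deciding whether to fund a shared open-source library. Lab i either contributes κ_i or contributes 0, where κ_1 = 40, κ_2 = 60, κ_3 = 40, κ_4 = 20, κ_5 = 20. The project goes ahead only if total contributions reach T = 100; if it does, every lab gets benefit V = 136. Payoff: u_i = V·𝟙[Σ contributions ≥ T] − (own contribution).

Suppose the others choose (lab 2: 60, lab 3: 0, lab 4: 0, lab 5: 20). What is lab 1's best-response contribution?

Others' total = 80. Contributing 40 brings total to 120 ≥ 100: gain V − κ_1 = 96.
Best response: 40.

40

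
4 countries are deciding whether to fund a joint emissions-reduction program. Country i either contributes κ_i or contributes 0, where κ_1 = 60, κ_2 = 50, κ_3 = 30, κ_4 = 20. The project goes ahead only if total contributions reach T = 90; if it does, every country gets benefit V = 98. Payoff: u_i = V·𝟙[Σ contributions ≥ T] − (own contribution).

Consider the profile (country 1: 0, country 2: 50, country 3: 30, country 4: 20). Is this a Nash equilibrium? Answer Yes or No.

Yes

Total = 100 ≥ 90: provided.
Country 1 (pledges 0, payoff 98): pledging 60 → total 160, payoff 38. No gain.
Country 2 (pledges 50, payoff 48): dropping to 0 → total 50, payoff 0. No gain.
Country 3 (pledges 30, payoff 68): dropping to 0 → total 70, payoff 0. No gain.
Country 4 (pledges 20, payoff 78): dropping to 0 → total 80, payoff 0. No gain.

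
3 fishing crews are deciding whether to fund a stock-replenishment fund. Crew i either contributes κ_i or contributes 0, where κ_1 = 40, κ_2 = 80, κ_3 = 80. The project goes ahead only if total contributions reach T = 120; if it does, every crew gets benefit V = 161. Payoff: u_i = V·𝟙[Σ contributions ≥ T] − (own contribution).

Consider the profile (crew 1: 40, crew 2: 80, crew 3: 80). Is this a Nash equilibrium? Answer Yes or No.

No

Total = 200 ≥ 120: provided.
Crew 1 (pledges 40, payoff 121): dropping to 0 → total 160, payoff 161. Profitable deviation.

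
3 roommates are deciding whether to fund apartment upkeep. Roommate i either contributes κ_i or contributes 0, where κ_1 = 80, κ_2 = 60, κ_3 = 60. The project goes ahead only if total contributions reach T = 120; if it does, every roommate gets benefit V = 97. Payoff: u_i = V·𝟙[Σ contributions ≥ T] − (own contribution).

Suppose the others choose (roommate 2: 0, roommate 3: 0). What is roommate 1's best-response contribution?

Others' total = 0. Even contributing 80 gives 80 < 120: no benefit either way.
Best response: 0.

0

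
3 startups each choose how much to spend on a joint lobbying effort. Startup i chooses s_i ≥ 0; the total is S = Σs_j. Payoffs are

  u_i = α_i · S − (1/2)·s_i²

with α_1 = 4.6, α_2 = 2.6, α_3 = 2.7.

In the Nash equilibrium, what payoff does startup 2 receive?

22.36

Startup i's FOC: ∂u_i/∂s_i = α_i − s_i = 0, so s_i* = α_i.
NE contributions = (4.6, 2.6, 2.7); S = 9.9.
u_2 = α_2·S − ½·(s_2)² = 2.6·9.9 − ½·2.6² = 22.36.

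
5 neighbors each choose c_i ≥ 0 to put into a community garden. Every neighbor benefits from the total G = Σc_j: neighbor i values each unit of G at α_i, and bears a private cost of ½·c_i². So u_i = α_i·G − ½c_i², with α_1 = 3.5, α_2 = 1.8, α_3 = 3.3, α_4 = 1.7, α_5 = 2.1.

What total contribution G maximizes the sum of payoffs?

62

Planner FOC: ∂(Σu_j)/∂c_i = (Σα_j) − c_i = 0, so c_i^SO = Σα_j = 12.4 for every i; G^SO = 62.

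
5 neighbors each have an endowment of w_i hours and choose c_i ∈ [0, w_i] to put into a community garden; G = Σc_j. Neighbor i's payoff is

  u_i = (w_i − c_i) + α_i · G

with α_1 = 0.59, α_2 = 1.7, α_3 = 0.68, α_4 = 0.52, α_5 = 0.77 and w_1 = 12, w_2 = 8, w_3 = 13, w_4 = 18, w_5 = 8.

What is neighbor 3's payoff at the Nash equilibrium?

∂u_i/∂c_i = α_i − 1, so neighbor i contributes w_i if α_i > 1, else 0.
α_i > 1 for i ∈ {2}; NE contributions (0, 8, 0, 0, 0), G = 8.
u_3 = (13 − 0) + 0.68·8 = 18.44.

18.44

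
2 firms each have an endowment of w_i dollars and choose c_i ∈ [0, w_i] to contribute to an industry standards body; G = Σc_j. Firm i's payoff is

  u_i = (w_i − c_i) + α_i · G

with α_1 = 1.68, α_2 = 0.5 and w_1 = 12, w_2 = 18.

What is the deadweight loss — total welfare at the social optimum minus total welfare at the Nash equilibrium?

∂u_i/∂c_i = α_i − 1, so firm i contributes w_i if α_i > 1, else 0.
α_i > 1 for i ∈ {1}; NE contributions (12, 0), G = 12.
W^NE = Σw_i − G^NE + (Σα_i)·G^NE = 30 + 1.18·12 = 44.16.
Planner: ∂(Σu_j)/∂c_i = Σα_j − 1 = 1.18 > 0, so everyone contributes w_i; G^SO = 30, W^SO = 30 + 1.18·30 = 65.4.
Deadweight loss = 21.24.

21.24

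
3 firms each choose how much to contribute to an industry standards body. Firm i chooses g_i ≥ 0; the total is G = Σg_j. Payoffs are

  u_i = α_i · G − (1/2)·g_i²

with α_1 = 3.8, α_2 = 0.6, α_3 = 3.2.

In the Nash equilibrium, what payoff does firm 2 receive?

Firm i's FOC: ∂u_i/∂g_i = α_i − g_i = 0, so g_i* = α_i.
NE contributions = (3.8, 0.6, 3.2); G = 7.6.
u_2 = α_2·G − ½·(g_2)² = 0.6·7.6 − ½·0.6² = 4.38.

4.38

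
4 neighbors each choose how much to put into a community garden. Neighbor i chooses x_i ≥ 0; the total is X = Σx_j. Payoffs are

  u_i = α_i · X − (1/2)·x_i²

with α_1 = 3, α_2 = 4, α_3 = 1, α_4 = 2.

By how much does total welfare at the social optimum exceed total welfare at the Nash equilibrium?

115

Neighbor i's FOC: ∂u_i/∂x_i = α_i − x_i = 0, so x_i* = α_i.
NE contributions = (3, 4, 1, 2); X = 10.
W^NE = (Σα)·X − ½Σα_i² = 10² − ½·30 = 85.
Planner sets x_i = Σα_j = 10 for every i, so X^SO = 4·10 = 40.
W^SO = (Σα)·X^SO − ½·4·(Σα)² = (4/2)·10² = 200.
Deadweight loss = W^SO − W^NE = 115.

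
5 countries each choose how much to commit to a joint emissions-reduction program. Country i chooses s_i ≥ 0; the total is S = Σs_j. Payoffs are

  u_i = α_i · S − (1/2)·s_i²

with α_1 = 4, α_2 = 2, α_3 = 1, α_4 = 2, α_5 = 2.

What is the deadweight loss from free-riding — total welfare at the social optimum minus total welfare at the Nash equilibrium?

196

Country i's FOC: ∂u_i/∂s_i = α_i − s_i = 0, so s_i* = α_i.
NE contributions = (4, 2, 1, 2, 2); S = 11.
W^NE = (Σα)·S − ½Σα_i² = 11² − ½·29 = 106.5.
Planner sets s_i = Σα_j = 11 for every i, so S^SO = 5·11 = 55.
W^SO = (Σα)·S^SO − ½·5·(Σα)² = (5/2)·11² = 302.5.
Deadweight loss = W^SO − W^NE = 196.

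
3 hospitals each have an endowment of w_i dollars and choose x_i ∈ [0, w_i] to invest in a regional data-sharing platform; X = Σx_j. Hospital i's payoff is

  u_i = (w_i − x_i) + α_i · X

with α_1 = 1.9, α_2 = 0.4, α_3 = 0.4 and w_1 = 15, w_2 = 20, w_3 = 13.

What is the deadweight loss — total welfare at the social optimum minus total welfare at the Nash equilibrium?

∂u_i/∂x_i = α_i − 1, so hospital i contributes w_i if α_i > 1, else 0.
α_i > 1 for i ∈ {1}; NE contributions (15, 0, 0), X = 15.
W^NE = Σw_i − X^NE + (Σα_i)·X^NE = 48 + 1.7·15 = 73.5.
Planner: ∂(Σu_j)/∂x_i = Σα_j − 1 = 1.7 > 0, so everyone contributes w_i; X^SO = 48, W^SO = 48 + 1.7·48 = 129.6.
Deadweight loss = 56.1.

56.1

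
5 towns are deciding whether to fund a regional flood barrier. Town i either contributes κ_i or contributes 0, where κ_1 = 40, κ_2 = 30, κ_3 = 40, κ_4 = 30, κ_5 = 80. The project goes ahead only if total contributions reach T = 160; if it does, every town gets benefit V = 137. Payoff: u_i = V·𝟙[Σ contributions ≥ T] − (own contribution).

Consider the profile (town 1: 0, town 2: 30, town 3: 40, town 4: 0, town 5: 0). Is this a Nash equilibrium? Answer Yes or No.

Total = 70 < 160: not provided.
Town 1 (pledges 0, payoff 0): pledging 40 → total 110, payoff -40. No gain.
Town 2 (pledges 30, payoff -30): dropping to 0 → total 40, payoff 0. Profitable deviation.

No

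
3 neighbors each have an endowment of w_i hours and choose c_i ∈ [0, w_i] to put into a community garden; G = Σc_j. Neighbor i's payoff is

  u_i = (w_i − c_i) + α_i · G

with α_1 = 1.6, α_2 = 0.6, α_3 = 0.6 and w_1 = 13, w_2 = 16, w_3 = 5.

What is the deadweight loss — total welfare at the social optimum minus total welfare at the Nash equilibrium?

37.8

∂u_i/∂c_i = α_i − 1, so neighbor i contributes w_i if α_i > 1, else 0.
α_i > 1 for i ∈ {1}; NE contributions (13, 0, 0), G = 13.
W^NE = Σw_i − G^NE + (Σα_i)·G^NE = 34 + 1.8·13 = 57.4.
Planner: ∂(Σu_j)/∂c_i = Σα_j − 1 = 1.8 > 0, so everyone contributes w_i; G^SO = 34, W^SO = 34 + 1.8·34 = 95.2.
Deadweight loss = 37.8.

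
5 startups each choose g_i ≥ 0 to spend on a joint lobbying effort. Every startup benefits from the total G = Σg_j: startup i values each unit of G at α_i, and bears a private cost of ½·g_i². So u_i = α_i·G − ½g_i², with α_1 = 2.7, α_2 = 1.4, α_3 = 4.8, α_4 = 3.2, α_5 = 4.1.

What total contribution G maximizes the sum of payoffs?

81

Planner FOC: ∂(Σu_j)/∂g_i = (Σα_j) − g_i = 0, so g_i^SO = Σα_j = 16.2 for every i; G^SO = 81.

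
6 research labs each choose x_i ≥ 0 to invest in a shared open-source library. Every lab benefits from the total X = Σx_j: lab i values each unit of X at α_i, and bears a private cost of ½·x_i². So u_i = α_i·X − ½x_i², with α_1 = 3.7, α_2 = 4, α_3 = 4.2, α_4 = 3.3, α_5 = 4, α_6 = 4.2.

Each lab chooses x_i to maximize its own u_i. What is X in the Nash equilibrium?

23.4

Lab i's FOC: ∂u_i/∂x_i = α_i − x_i = 0, so x_i* = α_i.
NE contributions = (3.7, 4, 4.2, 3.3, 4, 4.2); X = 23.4.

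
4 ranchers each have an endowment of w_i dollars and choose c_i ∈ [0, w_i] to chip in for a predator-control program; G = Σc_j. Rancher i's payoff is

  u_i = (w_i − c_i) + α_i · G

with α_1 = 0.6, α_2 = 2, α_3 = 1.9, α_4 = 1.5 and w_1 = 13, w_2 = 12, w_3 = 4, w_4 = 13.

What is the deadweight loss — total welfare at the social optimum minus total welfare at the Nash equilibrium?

65

∂u_i/∂c_i = α_i − 1, so rancher i contributes w_i if α_i > 1, else 0.
α_i > 1 for i ∈ {2, 3, 4}; NE contributions (0, 12, 4, 13), G = 29.
W^NE = Σw_i − G^NE + (Σα_i)·G^NE = 42 + 5·29 = 187.
Planner: ∂(Σu_j)/∂c_i = Σα_j − 1 = 5 > 0, so everyone contributes w_i; G^SO = 42, W^SO = 42 + 5·42 = 252.
Deadweight loss = 65.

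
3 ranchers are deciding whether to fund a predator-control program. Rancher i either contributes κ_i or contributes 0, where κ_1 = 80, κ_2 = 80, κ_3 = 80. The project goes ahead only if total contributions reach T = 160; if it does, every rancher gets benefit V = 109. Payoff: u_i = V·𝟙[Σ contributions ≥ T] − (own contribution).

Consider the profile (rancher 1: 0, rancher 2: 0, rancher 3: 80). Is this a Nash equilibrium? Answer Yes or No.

Total = 80 < 160: not provided.
Rancher 1 (pledges 0, payoff 0): pledging 80 → total 160, payoff 29. Profitable deviation.

No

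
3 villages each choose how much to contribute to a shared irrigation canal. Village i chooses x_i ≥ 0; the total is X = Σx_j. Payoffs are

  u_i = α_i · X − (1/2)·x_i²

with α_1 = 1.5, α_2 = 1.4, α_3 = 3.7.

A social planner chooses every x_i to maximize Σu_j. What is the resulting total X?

Planner FOC: ∂(Σu_j)/∂x_i = (Σα_j) − x_i = 0, so x_i^SO = Σα_j = 6.6 for every i; X^SO = 19.8.

19.8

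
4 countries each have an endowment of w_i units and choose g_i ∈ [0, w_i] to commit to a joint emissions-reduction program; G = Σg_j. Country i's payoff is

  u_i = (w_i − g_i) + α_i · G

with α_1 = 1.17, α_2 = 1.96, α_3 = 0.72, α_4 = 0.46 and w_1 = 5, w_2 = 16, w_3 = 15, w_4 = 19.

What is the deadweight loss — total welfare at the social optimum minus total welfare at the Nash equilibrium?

112.54

∂u_i/∂g_i = α_i − 1, so country i contributes w_i if α_i > 1, else 0.
α_i > 1 for i ∈ {1, 2}; NE contributions (5, 16, 0, 0), G = 21.
W^NE = Σw_i − G^NE + (Σα_i)·G^NE = 55 + 3.31·21 = 124.51.
Planner: ∂(Σu_j)/∂g_i = Σα_j − 1 = 3.31 > 0, so everyone contributes w_i; G^SO = 55, W^SO = 55 + 3.31·55 = 237.05.
Deadweight loss = 112.54.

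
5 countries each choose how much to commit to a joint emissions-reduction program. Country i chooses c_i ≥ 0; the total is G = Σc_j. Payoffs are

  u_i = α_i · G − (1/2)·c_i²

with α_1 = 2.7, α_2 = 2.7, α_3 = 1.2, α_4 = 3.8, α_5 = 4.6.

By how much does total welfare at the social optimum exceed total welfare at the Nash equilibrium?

363.31

Country i's FOC: ∂u_i/∂c_i = α_i − c_i = 0, so c_i* = α_i.
NE contributions = (2.7, 2.7, 1.2, 3.8, 4.6); G = 15.
W^NE = (Σα)·G − ½Σα_i² = 15² − ½·51.62 = 199.19.
Planner sets c_i = Σα_j = 15 for every i, so G^SO = 5·15 = 75.
W^SO = (Σα)·G^SO − ½·5·(Σα)² = (5/2)·15² = 562.5.
Deadweight loss = W^SO − W^NE = 363.31.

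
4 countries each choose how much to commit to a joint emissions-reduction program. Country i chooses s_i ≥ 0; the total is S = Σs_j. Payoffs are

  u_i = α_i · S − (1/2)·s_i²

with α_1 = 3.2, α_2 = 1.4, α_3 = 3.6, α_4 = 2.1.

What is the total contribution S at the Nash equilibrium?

10.3

Country i's FOC: ∂u_i/∂s_i = α_i − s_i = 0, so s_i* = α_i.
NE contributions = (3.2, 1.4, 3.6, 2.1); S = 10.3.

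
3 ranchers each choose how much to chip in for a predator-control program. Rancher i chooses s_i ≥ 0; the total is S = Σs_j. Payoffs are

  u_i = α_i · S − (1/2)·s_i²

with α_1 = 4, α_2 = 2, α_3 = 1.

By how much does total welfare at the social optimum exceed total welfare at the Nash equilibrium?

35

Rancher i's FOC: ∂u_i/∂s_i = α_i − s_i = 0, so s_i* = α_i.
NE contributions = (4, 2, 1); S = 7.
W^NE = (Σα)·S − ½Σα_i² = 7² − ½·21 = 38.5.
Planner sets s_i = Σα_j = 7 for every i, so S^SO = 3·7 = 21.
W^SO = (Σα)·S^SO − ½·3·(Σα)² = (3/2)·7² = 73.5.
Deadweight loss = W^SO − W^NE = 35.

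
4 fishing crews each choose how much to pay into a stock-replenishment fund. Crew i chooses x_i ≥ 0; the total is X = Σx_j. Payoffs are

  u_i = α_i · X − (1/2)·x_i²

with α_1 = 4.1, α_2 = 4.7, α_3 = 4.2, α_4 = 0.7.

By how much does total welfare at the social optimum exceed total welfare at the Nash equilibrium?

Crew i's FOC: ∂u_i/∂x_i = α_i − x_i = 0, so x_i* = α_i.
NE contributions = (4.1, 4.7, 4.2, 0.7); X = 13.7.
W^NE = (Σα)·X − ½Σα_i² = 13.7² − ½·57.03 = 159.175.
Planner sets x_i = Σα_j = 13.7 for every i, so X^SO = 4·13.7 = 54.8.
W^SO = (Σα)·X^SO − ½·4·(Σα)² = (4/2)·13.7² = 375.38.
Deadweight loss = W^SO − W^NE = 216.205.

216.205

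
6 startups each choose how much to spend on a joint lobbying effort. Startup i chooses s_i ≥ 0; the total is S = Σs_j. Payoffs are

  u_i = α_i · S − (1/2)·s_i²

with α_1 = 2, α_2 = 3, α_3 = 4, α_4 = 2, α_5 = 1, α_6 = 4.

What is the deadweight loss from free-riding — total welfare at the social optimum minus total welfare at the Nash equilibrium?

537

Startup i's FOC: ∂u_i/∂s_i = α_i − s_i = 0, so s_i* = α_i.
NE contributions = (2, 3, 4, 2, 1, 4); S = 16.
W^NE = (Σα)·S − ½Σα_i² = 16² − ½·50 = 231.
Planner sets s_i = Σα_j = 16 for every i, so S^SO = 6·16 = 96.
W^SO = (Σα)·S^SO − ½·6·(Σα)² = (6/2)·16² = 768.
Deadweight loss = W^SO − W^NE = 537.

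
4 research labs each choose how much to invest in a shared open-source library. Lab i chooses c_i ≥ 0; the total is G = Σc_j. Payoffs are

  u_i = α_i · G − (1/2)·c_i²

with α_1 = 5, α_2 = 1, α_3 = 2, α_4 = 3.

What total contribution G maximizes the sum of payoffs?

Planner FOC: ∂(Σu_j)/∂c_i = (Σα_j) − c_i = 0, so c_i^SO = Σα_j = 11 for every i; G^SO = 44.

44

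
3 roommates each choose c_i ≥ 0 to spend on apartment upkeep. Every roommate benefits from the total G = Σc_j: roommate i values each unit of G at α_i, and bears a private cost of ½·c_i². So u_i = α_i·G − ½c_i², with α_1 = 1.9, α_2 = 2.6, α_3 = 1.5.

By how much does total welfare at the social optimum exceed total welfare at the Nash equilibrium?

24.31

Roommate i's FOC: ∂u_i/∂c_i = α_i − c_i = 0, so c_i* = α_i.
NE contributions = (1.9, 2.6, 1.5); G = 6.
W^NE = (Σα)·G − ½Σα_i² = 6² − ½·12.62 = 29.69.
Planner sets c_i = Σα_j = 6 for every i, so G^SO = 3·6 = 18.
W^SO = (Σα)·G^SO − ½·3·(Σα)² = (3/2)·6² = 54.
Deadweight loss = W^SO − W^NE = 24.31.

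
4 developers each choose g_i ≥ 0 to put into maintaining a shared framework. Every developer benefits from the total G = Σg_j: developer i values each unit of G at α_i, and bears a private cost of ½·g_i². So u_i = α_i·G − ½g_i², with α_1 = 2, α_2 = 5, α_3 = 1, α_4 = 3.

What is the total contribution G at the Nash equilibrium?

Developer i's FOC: ∂u_i/∂g_i = α_i − g_i = 0, so g_i* = α_i.
NE contributions = (2, 5, 1, 3); G = 11.

11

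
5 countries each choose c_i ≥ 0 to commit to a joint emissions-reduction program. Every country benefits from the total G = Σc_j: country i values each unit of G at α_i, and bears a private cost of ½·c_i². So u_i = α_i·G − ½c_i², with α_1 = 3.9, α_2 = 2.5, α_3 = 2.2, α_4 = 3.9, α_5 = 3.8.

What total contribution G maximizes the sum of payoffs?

Planner FOC: ∂(Σu_j)/∂c_i = (Σα_j) − c_i = 0, so c_i^SO = Σα_j = 16.3 for every i; G^SO = 81.5.

81.5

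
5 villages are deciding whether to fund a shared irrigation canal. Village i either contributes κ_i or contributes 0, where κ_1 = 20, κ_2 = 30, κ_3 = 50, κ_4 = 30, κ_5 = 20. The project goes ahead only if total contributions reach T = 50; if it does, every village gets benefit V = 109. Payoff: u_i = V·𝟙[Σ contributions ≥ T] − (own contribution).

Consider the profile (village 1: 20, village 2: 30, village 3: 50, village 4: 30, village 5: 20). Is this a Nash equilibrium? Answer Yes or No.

No

Total = 150 ≥ 50: provided.
Village 1 (pledges 20, payoff 89): dropping to 0 → total 130, payoff 109. Profitable deviation.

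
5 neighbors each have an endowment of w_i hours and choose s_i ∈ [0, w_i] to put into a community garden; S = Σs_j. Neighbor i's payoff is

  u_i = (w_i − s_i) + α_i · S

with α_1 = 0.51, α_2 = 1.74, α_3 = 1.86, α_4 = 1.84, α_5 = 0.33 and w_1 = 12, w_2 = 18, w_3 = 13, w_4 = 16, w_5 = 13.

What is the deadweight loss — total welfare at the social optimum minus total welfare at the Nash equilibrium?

132

∂u_i/∂s_i = α_i − 1, so neighbor i contributes w_i if α_i > 1, else 0.
α_i > 1 for i ∈ {2, 3, 4}; NE contributions (0, 18, 13, 16, 0), S = 47.
W^NE = Σw_i − S^NE + (Σα_i)·S^NE = 72 + 5.28·47 = 320.16.
Planner: ∂(Σu_j)/∂s_i = Σα_j − 1 = 5.28 > 0, so everyone contributes w_i; S^SO = 72, W^SO = 72 + 5.28·72 = 452.16.
Deadweight loss = 132.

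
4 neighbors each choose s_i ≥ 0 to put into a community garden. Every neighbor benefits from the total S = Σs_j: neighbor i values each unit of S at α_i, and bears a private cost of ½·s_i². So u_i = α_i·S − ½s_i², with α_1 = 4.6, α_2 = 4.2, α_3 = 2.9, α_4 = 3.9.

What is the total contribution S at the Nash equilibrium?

15.6

Neighbor i's FOC: ∂u_i/∂s_i = α_i − s_i = 0, so s_i* = α_i.
NE contributions = (4.6, 4.2, 2.9, 3.9); S = 15.6.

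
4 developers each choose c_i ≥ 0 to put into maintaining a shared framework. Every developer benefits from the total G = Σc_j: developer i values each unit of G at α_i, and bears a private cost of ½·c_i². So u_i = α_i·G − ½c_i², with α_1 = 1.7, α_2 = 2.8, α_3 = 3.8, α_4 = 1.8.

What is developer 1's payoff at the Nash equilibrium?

15.725

Developer i's FOC: ∂u_i/∂c_i = α_i − c_i = 0, so c_i* = α_i.
NE contributions = (1.7, 2.8, 3.8, 1.8); G = 10.1.
u_1 = α_1·G − ½·(c_1)² = 1.7·10.1 − ½·1.7² = 15.725.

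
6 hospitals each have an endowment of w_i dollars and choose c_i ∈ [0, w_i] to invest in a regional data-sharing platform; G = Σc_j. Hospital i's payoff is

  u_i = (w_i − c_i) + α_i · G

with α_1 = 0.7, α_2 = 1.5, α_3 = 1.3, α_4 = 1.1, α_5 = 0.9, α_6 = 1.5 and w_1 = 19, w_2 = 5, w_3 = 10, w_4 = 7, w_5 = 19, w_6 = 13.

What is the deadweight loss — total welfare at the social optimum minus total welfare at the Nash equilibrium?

∂u_i/∂c_i = α_i − 1, so hospital i contributes w_i if α_i > 1, else 0.
α_i > 1 for i ∈ {2, 3, 4, 6}; NE contributions (0, 5, 10, 7, 0, 13), G = 35.
W^NE = Σw_i − G^NE + (Σα_i)·G^NE = 73 + 6·35 = 283.
Planner: ∂(Σu_j)/∂c_i = Σα_j − 1 = 6 > 0, so everyone contributes w_i; G^SO = 73, W^SO = 73 + 6·73 = 511.
Deadweight loss = 228.

228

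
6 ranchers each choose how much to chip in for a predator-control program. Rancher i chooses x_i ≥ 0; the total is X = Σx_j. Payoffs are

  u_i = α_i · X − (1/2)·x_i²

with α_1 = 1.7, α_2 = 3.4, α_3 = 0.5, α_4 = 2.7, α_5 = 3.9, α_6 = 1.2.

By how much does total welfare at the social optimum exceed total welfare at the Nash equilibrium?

Rancher i's FOC: ∂u_i/∂x_i = α_i − x_i = 0, so x_i* = α_i.
NE contributions = (1.7, 3.4, 0.5, 2.7, 3.9, 1.2); X = 13.4.
W^NE = (Σα)·X − ½Σα_i² = 13.4² − ½·38.64 = 160.24.
Planner sets x_i = Σα_j = 13.4 for every i, so X^SO = 6·13.4 = 80.4.
W^SO = (Σα)·X^SO − ½·6·(Σα)² = (6/2)·13.4² = 538.68.
Deadweight loss = W^SO − W^NE = 378.44.

378.44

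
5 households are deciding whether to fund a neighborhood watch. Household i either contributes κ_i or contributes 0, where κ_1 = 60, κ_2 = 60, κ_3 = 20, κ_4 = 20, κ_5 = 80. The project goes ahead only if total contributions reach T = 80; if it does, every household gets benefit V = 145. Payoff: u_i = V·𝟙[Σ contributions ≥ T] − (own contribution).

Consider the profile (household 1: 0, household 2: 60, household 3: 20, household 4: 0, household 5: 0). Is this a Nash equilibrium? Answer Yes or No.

Total = 80 ≥ 80: provided.
Household 1 (pledges 0, payoff 145): pledging 60 → total 140, payoff 85. No gain.
Household 2 (pledges 60, payoff 85): dropping to 0 → total 20, payoff 0. No gain.
Household 3 (pledges 20, payoff 125): dropping to 0 → total 60, payoff 0. No gain.
Household 4 (pledges 0, payoff 145): pledging 20 → total 100, payoff 125. No gain.
Household 5 (pledges 0, payoff 145): pledging 80 → total 160, payoff 65. No gain.

Yes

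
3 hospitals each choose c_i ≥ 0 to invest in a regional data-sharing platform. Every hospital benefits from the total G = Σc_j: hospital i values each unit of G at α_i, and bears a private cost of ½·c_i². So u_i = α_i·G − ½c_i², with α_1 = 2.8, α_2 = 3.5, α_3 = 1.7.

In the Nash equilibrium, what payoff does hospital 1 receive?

18.48

Hospital i's FOC: ∂u_i/∂c_i = α_i − c_i = 0, so c_i* = α_i.
NE contributions = (2.8, 3.5, 1.7); G = 8.
u_1 = α_1·G − ½·(c_1)² = 2.8·8 − ½·2.8² = 18.48.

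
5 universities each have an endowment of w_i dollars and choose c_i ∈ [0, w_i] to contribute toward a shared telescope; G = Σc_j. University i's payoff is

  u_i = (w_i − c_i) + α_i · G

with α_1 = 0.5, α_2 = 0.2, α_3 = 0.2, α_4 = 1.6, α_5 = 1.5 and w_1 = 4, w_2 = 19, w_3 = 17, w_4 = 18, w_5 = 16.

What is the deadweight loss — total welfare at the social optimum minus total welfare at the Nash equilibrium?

120

∂u_i/∂c_i = α_i − 1, so university i contributes w_i if α_i > 1, else 0.
α_i > 1 for i ∈ {4, 5}; NE contributions (0, 0, 0, 18, 16), G = 34.
W^NE = Σw_i − G^NE + (Σα_i)·G^NE = 74 + 3·34 = 176.
Planner: ∂(Σu_j)/∂c_i = Σα_j − 1 = 3 > 0, so everyone contributes w_i; G^SO = 74, W^SO = 74 + 3·74 = 296.
Deadweight loss = 120.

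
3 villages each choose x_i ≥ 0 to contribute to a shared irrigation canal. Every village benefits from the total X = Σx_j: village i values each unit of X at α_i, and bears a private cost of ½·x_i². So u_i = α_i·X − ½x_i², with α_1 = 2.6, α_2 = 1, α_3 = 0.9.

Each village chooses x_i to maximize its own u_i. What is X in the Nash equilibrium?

4.5

Village i's FOC: ∂u_i/∂x_i = α_i − x_i = 0, so x_i* = α_i.
NE contributions = (2.6, 1, 0.9); X = 4.5.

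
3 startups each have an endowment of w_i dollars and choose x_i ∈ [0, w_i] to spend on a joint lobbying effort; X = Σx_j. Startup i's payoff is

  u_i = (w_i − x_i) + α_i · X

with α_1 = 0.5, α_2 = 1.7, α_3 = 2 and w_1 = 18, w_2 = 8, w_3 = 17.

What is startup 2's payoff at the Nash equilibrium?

42.5

∂u_i/∂x_i = α_i − 1, so startup i contributes w_i if α_i > 1, else 0.
α_i > 1 for i ∈ {2, 3}; NE contributions (0, 8, 17), X = 25.
u_2 = (8 − 8) + 1.7·25 = 42.5.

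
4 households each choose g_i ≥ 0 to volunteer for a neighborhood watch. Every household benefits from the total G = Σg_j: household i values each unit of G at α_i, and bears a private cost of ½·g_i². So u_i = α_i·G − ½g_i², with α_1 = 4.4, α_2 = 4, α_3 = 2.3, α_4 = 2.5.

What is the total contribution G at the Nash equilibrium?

Household i's FOC: ∂u_i/∂g_i = α_i − g_i = 0, so g_i* = α_i.
NE contributions = (4.4, 4, 2.3, 2.5); G = 13.2.

13.2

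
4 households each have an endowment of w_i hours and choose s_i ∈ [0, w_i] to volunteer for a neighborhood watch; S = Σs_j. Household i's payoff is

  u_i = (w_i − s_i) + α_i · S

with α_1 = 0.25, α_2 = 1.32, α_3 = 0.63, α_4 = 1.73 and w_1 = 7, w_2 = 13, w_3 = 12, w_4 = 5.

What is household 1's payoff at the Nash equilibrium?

∂u_i/∂s_i = α_i − 1, so household i contributes w_i if α_i > 1, else 0.
α_i > 1 for i ∈ {2, 4}; NE contributions (0, 13, 0, 5), S = 18.
u_1 = (7 − 0) + 0.25·18 = 11.5.

11.5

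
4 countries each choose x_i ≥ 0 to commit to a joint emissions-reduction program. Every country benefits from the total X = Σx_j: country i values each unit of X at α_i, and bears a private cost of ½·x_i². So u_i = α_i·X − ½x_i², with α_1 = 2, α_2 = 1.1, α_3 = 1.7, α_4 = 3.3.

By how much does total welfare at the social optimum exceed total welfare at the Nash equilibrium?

Country i's FOC: ∂u_i/∂x_i = α_i − x_i = 0, so x_i* = α_i.
NE contributions = (2, 1.1, 1.7, 3.3); X = 8.1.
W^NE = (Σα)·X − ½Σα_i² = 8.1² − ½·18.99 = 56.115.
Planner sets x_i = Σα_j = 8.1 for every i, so X^SO = 4·8.1 = 32.4.
W^SO = (Σα)·X^SO − ½·4·(Σα)² = (4/2)·8.1² = 131.22.
Deadweight loss = W^SO − W^NE = 75.105.

75.105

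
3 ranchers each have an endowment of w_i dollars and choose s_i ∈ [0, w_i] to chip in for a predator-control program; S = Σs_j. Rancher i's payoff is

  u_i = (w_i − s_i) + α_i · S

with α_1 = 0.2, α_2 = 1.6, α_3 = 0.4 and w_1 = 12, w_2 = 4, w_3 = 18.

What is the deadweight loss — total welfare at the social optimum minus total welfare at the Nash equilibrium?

∂u_i/∂s_i = α_i − 1, so rancher i contributes w_i if α_i > 1, else 0.
α_i > 1 for i ∈ {2}; NE contributions (0, 4, 0), S = 4.
W^NE = Σw_i − S^NE + (Σα_i)·S^NE = 34 + 1.2·4 = 38.8.
Planner: ∂(Σu_j)/∂s_i = Σα_j − 1 = 1.2 > 0, so everyone contributes w_i; S^SO = 34, W^SO = 34 + 1.2·34 = 74.8.
Deadweight loss = 36.

36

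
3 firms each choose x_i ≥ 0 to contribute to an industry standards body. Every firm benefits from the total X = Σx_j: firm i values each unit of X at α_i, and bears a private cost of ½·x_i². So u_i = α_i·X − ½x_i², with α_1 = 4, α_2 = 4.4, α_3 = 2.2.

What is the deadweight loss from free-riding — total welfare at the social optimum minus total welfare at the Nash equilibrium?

76.28

Firm i's FOC: ∂u_i/∂x_i = α_i − x_i = 0, so x_i* = α_i.
NE contributions = (4, 4.4, 2.2); X = 10.6.
W^NE = (Σα)·X − ½Σα_i² = 10.6² − ½·40.2 = 92.26.
Planner sets x_i = Σα_j = 10.6 for every i, so X^SO = 3·10.6 = 31.8.
W^SO = (Σα)·X^SO − ½·3·(Σα)² = (3/2)·10.6² = 168.54.
Deadweight loss = W^SO − W^NE = 76.28.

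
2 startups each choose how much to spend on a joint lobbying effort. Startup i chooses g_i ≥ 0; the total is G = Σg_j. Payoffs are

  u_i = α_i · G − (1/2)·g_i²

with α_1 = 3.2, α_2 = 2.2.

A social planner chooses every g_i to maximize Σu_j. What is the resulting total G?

Planner FOC: ∂(Σu_j)/∂g_i = (Σα_j) − g_i = 0, so g_i^SO = Σα_j = 5.4 for every i; G^SO = 10.8.

10.8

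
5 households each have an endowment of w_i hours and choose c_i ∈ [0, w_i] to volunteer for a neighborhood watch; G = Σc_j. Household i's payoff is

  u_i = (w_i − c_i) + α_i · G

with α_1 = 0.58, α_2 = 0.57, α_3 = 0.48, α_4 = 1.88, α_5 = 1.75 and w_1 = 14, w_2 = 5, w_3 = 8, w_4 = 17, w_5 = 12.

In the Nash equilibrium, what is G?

29

∂u_i/∂c_i = α_i − 1, so household i contributes w_i if α_i > 1, else 0.
α_i > 1 for i ∈ {4, 5}; NE contributions (0, 0, 0, 17, 12), G = 29.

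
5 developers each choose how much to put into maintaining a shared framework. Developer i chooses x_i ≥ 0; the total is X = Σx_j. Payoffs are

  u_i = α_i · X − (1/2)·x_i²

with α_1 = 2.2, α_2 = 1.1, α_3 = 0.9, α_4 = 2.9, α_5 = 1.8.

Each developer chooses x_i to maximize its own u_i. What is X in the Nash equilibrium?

Developer i's FOC: ∂u_i/∂x_i = α_i − x_i = 0, so x_i* = α_i.
NE contributions = (2.2, 1.1, 0.9, 2.9, 1.8); X = 8.9.

8.9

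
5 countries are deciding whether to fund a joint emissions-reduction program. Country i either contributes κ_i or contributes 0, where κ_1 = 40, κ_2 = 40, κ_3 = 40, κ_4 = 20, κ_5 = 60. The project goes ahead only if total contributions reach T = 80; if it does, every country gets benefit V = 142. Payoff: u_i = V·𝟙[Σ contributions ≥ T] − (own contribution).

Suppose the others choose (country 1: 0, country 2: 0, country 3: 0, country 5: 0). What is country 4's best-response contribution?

0

Others' total = 0. Even contributing 20 gives 20 < 80: no benefit either way.
Best response: 0.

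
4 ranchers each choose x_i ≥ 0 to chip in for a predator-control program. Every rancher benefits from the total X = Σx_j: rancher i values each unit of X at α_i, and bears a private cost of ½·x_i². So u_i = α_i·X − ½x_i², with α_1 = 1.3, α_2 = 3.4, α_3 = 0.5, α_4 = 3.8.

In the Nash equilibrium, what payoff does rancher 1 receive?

10.855

Rancher i's FOC: ∂u_i/∂x_i = α_i − x_i = 0, so x_i* = α_i.
NE contributions = (1.3, 3.4, 0.5, 3.8); X = 9.
u_1 = α_1·X − ½·(x_1)² = 1.3·9 − ½·1.3² = 10.855.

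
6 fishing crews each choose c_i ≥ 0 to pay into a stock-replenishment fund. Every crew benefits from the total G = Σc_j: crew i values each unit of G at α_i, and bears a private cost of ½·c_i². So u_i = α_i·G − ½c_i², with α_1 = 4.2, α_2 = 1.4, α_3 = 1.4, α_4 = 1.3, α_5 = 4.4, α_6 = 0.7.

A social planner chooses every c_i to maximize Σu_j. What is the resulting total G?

Planner FOC: ∂(Σu_j)/∂c_i = (Σα_j) − c_i = 0, so c_i^SO = Σα_j = 13.4 for every i; G^SO = 80.4.

80.4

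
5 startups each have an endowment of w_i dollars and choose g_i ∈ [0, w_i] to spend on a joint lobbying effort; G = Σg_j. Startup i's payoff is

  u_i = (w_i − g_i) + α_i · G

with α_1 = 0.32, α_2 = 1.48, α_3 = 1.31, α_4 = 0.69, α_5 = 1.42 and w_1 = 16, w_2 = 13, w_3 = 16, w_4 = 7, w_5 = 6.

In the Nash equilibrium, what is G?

∂u_i/∂g_i = α_i − 1, so startup i contributes w_i if α_i > 1, else 0.
α_i > 1 for i ∈ {2, 3, 5}; NE contributions (0, 13, 16, 0, 6), G = 35.

35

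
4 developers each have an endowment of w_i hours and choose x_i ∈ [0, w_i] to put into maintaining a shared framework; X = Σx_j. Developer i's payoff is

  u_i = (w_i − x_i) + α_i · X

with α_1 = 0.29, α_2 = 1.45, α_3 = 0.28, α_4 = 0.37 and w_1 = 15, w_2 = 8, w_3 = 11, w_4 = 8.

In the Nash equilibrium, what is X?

∂u_i/∂x_i = α_i − 1, so developer i contributes w_i if α_i > 1, else 0.
α_i > 1 for i ∈ {2}; NE contributions (0, 8, 0, 0), X = 8.

8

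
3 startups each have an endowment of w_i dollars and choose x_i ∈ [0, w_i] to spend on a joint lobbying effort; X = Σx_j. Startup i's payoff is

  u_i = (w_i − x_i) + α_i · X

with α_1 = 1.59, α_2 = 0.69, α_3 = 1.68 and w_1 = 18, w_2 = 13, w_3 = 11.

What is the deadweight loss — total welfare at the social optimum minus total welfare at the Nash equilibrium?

38.48

∂u_i/∂x_i = α_i − 1, so startup i contributes w_i if α_i > 1, else 0.
α_i > 1 for i ∈ {1, 3}; NE contributions (18, 0, 11), X = 29.
W^NE = Σw_i − X^NE + (Σα_i)·X^NE = 42 + 2.96·29 = 127.84.
Planner: ∂(Σu_j)/∂x_i = Σα_j − 1 = 2.96 > 0, so everyone contributes w_i; X^SO = 42, W^SO = 42 + 2.96·42 = 166.32.
Deadweight loss = 38.48.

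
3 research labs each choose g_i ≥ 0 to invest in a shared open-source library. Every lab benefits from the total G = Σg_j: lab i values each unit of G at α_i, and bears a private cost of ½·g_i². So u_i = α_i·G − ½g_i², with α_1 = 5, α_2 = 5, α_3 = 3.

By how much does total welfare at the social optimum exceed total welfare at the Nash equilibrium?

114

Lab i's FOC: ∂u_i/∂g_i = α_i − g_i = 0, so g_i* = α_i.
NE contributions = (5, 5, 3); G = 13.
W^NE = (Σα)·G − ½Σα_i² = 13² − ½·59 = 139.5.
Planner sets g_i = Σα_j = 13 for every i, so G^SO = 3·13 = 39.
W^SO = (Σα)·G^SO − ½·3·(Σα)² = (3/2)·13² = 253.5.
Deadweight loss = W^SO − W^NE = 114.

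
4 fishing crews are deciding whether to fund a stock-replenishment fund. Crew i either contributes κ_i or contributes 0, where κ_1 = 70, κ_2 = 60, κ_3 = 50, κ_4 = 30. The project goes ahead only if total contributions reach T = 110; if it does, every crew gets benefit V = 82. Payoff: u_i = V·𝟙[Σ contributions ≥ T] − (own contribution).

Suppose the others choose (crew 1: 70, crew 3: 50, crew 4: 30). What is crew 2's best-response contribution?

0

Others' total = 150 ≥ 110; contributing adds cost 60 for no extra benefit.
Best response: 0.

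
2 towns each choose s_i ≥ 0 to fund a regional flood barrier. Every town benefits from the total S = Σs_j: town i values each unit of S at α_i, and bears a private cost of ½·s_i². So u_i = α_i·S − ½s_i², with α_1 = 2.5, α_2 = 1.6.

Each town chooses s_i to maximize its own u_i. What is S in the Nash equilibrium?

Town i's FOC: ∂u_i/∂s_i = α_i − s_i = 0, so s_i* = α_i.
NE contributions = (2.5, 1.6); S = 4.1.

4.1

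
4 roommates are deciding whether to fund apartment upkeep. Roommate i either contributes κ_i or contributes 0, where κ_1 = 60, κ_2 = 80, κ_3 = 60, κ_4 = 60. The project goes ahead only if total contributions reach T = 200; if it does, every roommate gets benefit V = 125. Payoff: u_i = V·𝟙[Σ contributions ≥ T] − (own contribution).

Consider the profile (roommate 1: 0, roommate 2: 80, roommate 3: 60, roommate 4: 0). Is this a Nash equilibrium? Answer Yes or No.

Total = 140 < 200: not provided.
Roommate 1 (pledges 0, payoff 0): pledging 60 → total 200, payoff 65. Profitable deviation.

No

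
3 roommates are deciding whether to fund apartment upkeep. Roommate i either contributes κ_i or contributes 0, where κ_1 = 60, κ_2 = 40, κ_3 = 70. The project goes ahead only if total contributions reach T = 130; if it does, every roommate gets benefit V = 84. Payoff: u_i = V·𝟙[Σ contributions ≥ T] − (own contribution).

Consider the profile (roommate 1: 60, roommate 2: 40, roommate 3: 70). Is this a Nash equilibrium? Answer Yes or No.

No

Total = 170 ≥ 130: provided.
Roommate 1 (pledges 60, payoff 24): dropping to 0 → total 110, payoff 0. No gain.
Roommate 2 (pledges 40, payoff 44): dropping to 0 → total 130, payoff 84. Profitable deviation.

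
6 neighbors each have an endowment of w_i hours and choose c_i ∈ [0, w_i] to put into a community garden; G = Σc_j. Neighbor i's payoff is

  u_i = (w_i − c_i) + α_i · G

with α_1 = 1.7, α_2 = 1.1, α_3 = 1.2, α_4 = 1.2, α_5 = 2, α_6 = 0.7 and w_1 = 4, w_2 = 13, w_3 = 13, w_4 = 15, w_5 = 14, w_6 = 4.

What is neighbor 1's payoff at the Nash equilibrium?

100.3

∂u_i/∂c_i = α_i − 1, so neighbor i contributes w_i if α_i > 1, else 0.
α_i > 1 for i ∈ {1, 2, 3, 4, 5}; NE contributions (4, 13, 13, 15, 14, 0), G = 59.
u_1 = (4 − 4) + 1.7·59 = 100.3.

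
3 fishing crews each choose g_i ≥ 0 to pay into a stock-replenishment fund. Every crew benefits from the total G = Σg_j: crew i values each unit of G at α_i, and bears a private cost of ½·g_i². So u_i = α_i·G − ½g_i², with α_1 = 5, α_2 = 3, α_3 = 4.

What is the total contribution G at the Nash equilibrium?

12

Crew i's FOC: ∂u_i/∂g_i = α_i − g_i = 0, so g_i* = α_i.
NE contributions = (5, 3, 4); G = 12.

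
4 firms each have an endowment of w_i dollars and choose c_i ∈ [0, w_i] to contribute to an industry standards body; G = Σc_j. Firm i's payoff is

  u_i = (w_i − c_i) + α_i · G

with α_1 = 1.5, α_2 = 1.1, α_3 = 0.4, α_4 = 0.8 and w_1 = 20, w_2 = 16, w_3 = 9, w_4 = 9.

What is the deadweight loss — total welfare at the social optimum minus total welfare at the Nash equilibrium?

∂u_i/∂c_i = α_i − 1, so firm i contributes w_i if α_i > 1, else 0.
α_i > 1 for i ∈ {1, 2}; NE contributions (20, 16, 0, 0), G = 36.
W^NE = Σw_i − G^NE + (Σα_i)·G^NE = 54 + 2.8·36 = 154.8.
Planner: ∂(Σu_j)/∂c_i = Σα_j − 1 = 2.8 > 0, so everyone contributes w_i; G^SO = 54, W^SO = 54 + 2.8·54 = 205.2.
Deadweight loss = 50.4.

50.4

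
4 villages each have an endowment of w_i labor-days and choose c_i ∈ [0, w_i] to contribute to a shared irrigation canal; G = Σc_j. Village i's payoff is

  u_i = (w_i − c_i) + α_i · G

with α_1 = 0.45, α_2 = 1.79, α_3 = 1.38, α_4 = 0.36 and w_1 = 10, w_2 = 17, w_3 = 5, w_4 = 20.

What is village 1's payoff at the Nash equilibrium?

19.9

∂u_i/∂c_i = α_i − 1, so village i contributes w_i if α_i > 1, else 0.
α_i > 1 for i ∈ {2, 3}; NE contributions (0, 17, 5, 0), G = 22.
u_1 = (10 − 0) + 0.45·22 = 19.9.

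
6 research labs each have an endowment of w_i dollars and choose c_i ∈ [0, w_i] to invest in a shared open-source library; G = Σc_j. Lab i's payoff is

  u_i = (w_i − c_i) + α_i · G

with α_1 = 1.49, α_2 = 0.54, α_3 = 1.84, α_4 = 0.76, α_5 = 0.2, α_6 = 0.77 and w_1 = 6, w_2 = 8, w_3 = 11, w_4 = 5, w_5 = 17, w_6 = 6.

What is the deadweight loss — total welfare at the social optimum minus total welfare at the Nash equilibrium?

∂u_i/∂c_i = α_i − 1, so lab i contributes w_i if α_i > 1, else 0.
α_i > 1 for i ∈ {1, 3}; NE contributions (6, 0, 11, 0, 0, 0), G = 17.
W^NE = Σw_i − G^NE + (Σα_i)·G^NE = 53 + 4.6·17 = 131.2.
Planner: ∂(Σu_j)/∂c_i = Σα_j − 1 = 4.6 > 0, so everyone contributes w_i; G^SO = 53, W^SO = 53 + 4.6·53 = 296.8.
Deadweight loss = 165.6.

165.6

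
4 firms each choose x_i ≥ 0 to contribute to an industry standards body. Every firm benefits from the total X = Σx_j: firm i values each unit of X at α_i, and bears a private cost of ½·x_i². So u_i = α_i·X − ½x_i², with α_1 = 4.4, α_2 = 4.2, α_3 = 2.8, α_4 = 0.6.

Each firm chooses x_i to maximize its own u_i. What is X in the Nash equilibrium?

Firm i's FOC: ∂u_i/∂x_i = α_i − x_i = 0, so x_i* = α_i.
NE contributions = (4.4, 4.2, 2.8, 0.6); X = 12.

12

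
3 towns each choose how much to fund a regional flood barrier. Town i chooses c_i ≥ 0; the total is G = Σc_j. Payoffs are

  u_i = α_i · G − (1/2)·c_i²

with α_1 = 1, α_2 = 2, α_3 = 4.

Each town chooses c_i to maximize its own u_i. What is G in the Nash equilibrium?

7

Town i's FOC: ∂u_i/∂c_i = α_i − c_i = 0, so c_i* = α_i.
NE contributions = (1, 2, 4); G = 7.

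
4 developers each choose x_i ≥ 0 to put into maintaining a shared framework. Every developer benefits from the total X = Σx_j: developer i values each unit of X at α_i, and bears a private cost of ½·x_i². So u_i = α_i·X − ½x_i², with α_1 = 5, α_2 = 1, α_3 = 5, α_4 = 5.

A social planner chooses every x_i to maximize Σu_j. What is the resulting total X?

Planner FOC: ∂(Σu_j)/∂x_i = (Σα_j) − x_i = 0, so x_i^SO = Σα_j = 16 for every i; X^SO = 64.

64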